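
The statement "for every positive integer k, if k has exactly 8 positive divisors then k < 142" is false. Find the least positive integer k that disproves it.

k = 152

Check each positive integer k in order until k has exactly 8 positive divisors but the claim fails.
For k = 24, 30, 40, 42, …, 135, 136, 138 the conclusion holds.
k = 152: τ(152) = 8; 152 ≥ 142.
So k = 152 is the smallest counterexample.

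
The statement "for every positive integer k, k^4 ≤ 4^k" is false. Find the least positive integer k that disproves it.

k = 3

We need the least positive integer k for which k^4 > 4^k.
For k = 1, 2 the conclusion holds.
k = 3: k^4 = 81 and 4^k = 64, so 81 > 64.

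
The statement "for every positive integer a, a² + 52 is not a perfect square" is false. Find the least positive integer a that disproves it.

A counterexample is any positive integer a such that a² + 52 is a perfect square; we check each in order.
For a = 1, 2, 3, 4, …, 9, 10, 11 the conclusion holds.
a = 12: 12² + 52 = 196 = 14², a perfect square.

a = 12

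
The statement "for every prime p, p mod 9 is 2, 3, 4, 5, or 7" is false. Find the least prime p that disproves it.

p = 17

p = 2: 2 mod 9 = 2.
p = 3: 3 mod 9 = 3.
p = 5: 5 mod 9 = 5.
p = 7: 7 mod 9 = 7.
p = 11: 11 mod 9 = 2.
p = 13: 13 mod 9 = 4.
p = 17: 17 mod 9 = 8 — not in {2, 3, 4, 5, 7}.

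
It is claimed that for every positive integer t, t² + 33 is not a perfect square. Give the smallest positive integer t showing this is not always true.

t = 4

t = 1: 1² + 33 = 34, not a perfect square.
t = 2: 2² + 33 = 37, not a perfect square.
t = 3: 3² + 33 = 42, not a perfect square.
t = 4: 4² + 33 = 49 = 7², a perfect square.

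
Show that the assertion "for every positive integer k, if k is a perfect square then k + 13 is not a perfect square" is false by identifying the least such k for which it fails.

k = 36

Check each positive integer k in order until k is a perfect square but k + 13 is a perfect square.
k = 1: 1 + 13 = 14, not a perfect square.
k = 4: 4 + 13 = 17, not a perfect square.
k = 9: 9 + 13 = 22, not a perfect square.
k = 16: 16 + 13 = 29, not a perfect square.
k = 25: 25 + 13 = 38, not a perfect square.
k = 36: 36 = 6² and 36 + 13 = 49 = 7².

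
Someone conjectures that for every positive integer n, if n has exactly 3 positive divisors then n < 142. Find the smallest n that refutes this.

n = 169

A counterexample is any positive integer n such that n has exactly 3 positive divisors but the claim fails; we check each in order.
The first 5 eligible values, up to n = 121, all satisfy the conclusion.
n = 169: τ(169) = 3; 169 ≥ 142.
Thus n = 169 disproves the claim, and no smaller n works.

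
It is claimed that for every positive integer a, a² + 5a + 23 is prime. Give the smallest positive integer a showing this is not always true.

A counterexample is any positive integer a such that a² + 5a + 23 is not prime; we check each in order.
The first 13 eligible values, up to a = 13, all satisfy the conclusion.
a = 14: a² + 5a + 23 = 289 = 17 × 17, composite.
Thus a = 14 disproves the claim, and no smaller a works.

a = 14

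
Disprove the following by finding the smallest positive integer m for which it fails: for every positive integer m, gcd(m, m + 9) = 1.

m = 3

A counterexample is any positive integer m such that gcd(m, m + 9) > 1; we check each in order.
m = 1: gcd(1, 10) = 1.
m = 2: gcd(2, 11) = 1.
m = 3: gcd(3, 12) = 3.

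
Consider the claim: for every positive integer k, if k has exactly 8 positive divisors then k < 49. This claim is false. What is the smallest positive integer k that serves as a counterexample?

k = 54

Check each positive integer k in order until k has exactly 8 positive divisors but the claim fails.
For k = 24, 30, 40, 42 the conclusion holds.
k = 54: τ(54) = 8; 54 ≥ 49.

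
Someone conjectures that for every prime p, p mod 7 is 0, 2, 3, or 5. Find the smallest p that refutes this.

A counterexample is any prime p such that the claim fails; we check each in order.
p = 2: 2 mod 7 = 2.
p = 3: 3 mod 7 = 3.
p = 5: 5 mod 7 = 5.
p = 7: 7 mod 7 = 0.
p = 11: 11 mod 7 = 4 — not in {0, 2, 3, 5}.
So p = 11 is the smallest counterexample.

p = 11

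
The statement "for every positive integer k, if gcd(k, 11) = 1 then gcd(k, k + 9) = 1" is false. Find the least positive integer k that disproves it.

k = 3

For k = 1, 2 the conclusion holds.
k = 3: gcd(3, 12) = 3.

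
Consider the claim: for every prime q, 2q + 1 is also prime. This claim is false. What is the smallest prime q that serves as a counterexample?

A counterexample is any prime q such that 2q + 1 is not prime; we check each in order.
For q = 2, 3, 5 the conclusion holds.
q = 7: 2q + 1 = 15 = 3 × 5, not prime.

q = 7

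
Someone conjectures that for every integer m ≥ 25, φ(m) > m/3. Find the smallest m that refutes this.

m = 30

A counterexample is any integer m ≥ 25 such that the claim fails; we check each in order.
m = 25: φ(25) = 20 and 25/3 = 25/3, so φ(25) > 25/3.
m = 26: φ(26) = 12 and 26/3 = 26/3, so φ(26) > 26/3.
m = 27: φ(27) = 18 and 27/3 = 9, so φ(27) > 27/3.
m = 28: φ(28) = 12 and 28/3 = 28/3, so φ(28) > 28/3.
m = 29: φ(29) = 28 and 29/3 = 29/3, so φ(29) > 29/3.
m = 30: φ(30) = 8 and 30/3 = 10, so φ(30) ≤ 30/3.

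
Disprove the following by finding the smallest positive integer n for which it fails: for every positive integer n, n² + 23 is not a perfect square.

n = 11

We need the least positive integer n for which n² + 23 is a perfect square.
For n = 1, 2, 3, 4, 5, 6, 7, 8, 9, 10 the conclusion holds.
n = 11: 11² + 23 = 144 = 12², a perfect square.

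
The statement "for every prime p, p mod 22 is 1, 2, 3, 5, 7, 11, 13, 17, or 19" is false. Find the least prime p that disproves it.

p = 31

Check each prime p in order until the claim fails.
The first 10 eligible values, up to p = 29, all satisfy the conclusion.
p = 31: 31 mod 22 = 9 — not in {1, 2, 3, 5, 7, 11, 13, 17, 19}.
Thus p = 31 disproves the claim, and no smaller p works.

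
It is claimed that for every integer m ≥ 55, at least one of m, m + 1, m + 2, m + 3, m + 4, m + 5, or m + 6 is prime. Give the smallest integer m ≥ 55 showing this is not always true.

m = 90

A counterexample is any integer m ≥ 55 such that m, m + 1, m + 2, m + 3, m + 4, m + 5, m + 6 are all composite; we check each in order.
For m = 55, 56, 57, 58, …, 87, 88, 89 the conclusion holds.
m = 90: 90 = 2 × 45; 91 = 7 × 13; 92 = 2 × 46; 93 = 3 × 31; 94 = 2 × 47; 95 = 5 × 19; 96 = 2 × 48 — all composite.
Thus m = 90 disproves the claim, and no smaller m works.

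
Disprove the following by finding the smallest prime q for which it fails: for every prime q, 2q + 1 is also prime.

We need the least prime q for which 2q + 1 is not prime.
For q = 2, 3, 5 the conclusion holds.
q = 7: 2q + 1 = 15 = 3 × 5, not prime.
So q = 7 is the smallest counterexample.

q = 7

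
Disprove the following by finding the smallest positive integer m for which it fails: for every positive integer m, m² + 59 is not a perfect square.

Check each positive integer m in order until m² + 59 is a perfect square.
The first 28 eligible values, up to m = 28, all satisfy the conclusion.
m = 29: 29² + 59 = 900 = 30², a perfect square.
Hence m = 29 is a counterexample.

m = 29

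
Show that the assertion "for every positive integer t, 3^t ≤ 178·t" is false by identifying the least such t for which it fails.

We need the least positive integer t for which 3^t > 178·t.
The first 6 eligible values, up to t = 6, all satisfy the conclusion.
t = 7: 3^t = 2187 and 178·t = 1246, so 2187 > 1246.
Thus t = 7 disproves the claim, and no smaller t works.

t = 7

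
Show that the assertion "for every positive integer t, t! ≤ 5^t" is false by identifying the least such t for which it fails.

t = 12

For t = 1, 2, 3, 4, …, 9, 10, 11 the conclusion holds.
t = 12: t! = 479001600 and 5^t = 244140625, so 479001600 > 244140625.
Hence t = 12 is a counterexample.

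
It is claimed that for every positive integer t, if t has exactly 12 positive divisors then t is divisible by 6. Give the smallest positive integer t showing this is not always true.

t = 140

A counterexample is any positive integer t such that t has exactly 12 positive divisors but t is not divisible by 6; we check each in order.
The first 8 eligible values, up to t = 132, all satisfy the conclusion.
t = 140: τ(140) = 12; 140 mod 6 = 2.
So t = 140 is the smallest counterexample.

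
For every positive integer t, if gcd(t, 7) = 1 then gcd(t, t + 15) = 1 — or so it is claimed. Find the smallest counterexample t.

For t = 1, 2 the conclusion holds.
t = 3: gcd(3, 18) = 3.
Hence t = 3 is a counterexample.

t = 3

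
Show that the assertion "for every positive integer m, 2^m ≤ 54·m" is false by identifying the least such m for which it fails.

m = 9

For m = 1, 2, 3, 4, 5, 6, 7, 8 the conclusion holds.
m = 9: 2^m = 512 and 54·m = 486, so 512 > 486.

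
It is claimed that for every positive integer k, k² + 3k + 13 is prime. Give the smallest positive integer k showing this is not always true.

We need the least positive integer k for which k² + 3k + 13 is not prime.
k = 1: k² + 3k + 13 = 17, prime.
k = 2: k² + 3k + 13 = 23, prime.
k = 3: k² + 3k + 13 = 31, prime.
k = 4: k² + 3k + 13 = 41, prime.
k = 5: k² + 3k + 13 = 53, prime.
k = 6: k² + 3k + 13 = 67, prime.
k = 7: k² + 3k + 13 = 83, prime.
k = 8: k² + 3k + 13 = 101, prime.
k = 9: k² + 3k + 13 = 121 = 11 × 11, composite.

k = 9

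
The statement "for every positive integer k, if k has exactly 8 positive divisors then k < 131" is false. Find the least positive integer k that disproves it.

k = 135

Check each positive integer k in order until k has exactly 8 positive divisors but the claim fails.
The first 17 eligible values, up to k = 130, all satisfy the conclusion.
k = 135: τ(135) = 8; 135 ≥ 131.
Hence k = 135 is a counterexample.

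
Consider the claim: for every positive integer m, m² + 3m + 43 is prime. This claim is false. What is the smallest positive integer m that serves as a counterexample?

m = 39

A counterexample is any positive integer m such that m² + 3m + 43 is not prime; we check each in order.
The first 38 eligible values, up to m = 38, all satisfy the conclusion.
m = 39: m² + 3m + 43 = 1681 = 41 × 41, composite.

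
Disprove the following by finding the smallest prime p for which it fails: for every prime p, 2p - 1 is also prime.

p = 5

We need the least prime p for which 2p - 1 is not prime.
For p = 2, 3 the conclusion holds.
p = 5: 2p - 1 = 9 = 3 × 3, not prime.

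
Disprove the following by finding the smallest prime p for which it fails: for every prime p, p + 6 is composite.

We need the least prime p for which p + 6 is prime.
For p = 2, 3 the conclusion holds.
p = 5: p + 6 = 11, prime — not composite.

p = 5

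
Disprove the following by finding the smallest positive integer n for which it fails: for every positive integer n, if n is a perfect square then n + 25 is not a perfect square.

n = 144

For n = 1, 4, 9, 16, …, 81, 100, 121 the conclusion holds.
n = 144: 144 = 12² and 144 + 25 = 169 = 13².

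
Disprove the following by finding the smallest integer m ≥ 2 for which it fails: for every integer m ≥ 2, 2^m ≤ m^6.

For m = 2, 3, 4, 5, …, 27, 28, 29 the conclusion holds.
m = 30: 2^m = 1073741824 and m^6 = 729000000, so 1073741824 > 729000000.
Thus m = 30 disproves the claim, and no smaller m works.

m = 30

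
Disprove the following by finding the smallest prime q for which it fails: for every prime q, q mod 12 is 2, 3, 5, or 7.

q = 11

For q = 2, 3, 5, 7 the conclusion holds.
q = 11: 11 mod 12 = 11 — not in {2, 3, 5, 7}.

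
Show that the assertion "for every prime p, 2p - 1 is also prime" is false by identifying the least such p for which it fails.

A counterexample is any prime p such that 2p - 1 is not prime; we check each in order.
For p = 2, 3 the conclusion holds.
p = 5: 2p - 1 = 9 = 3 × 3, not prime.
Hence p = 5 is a counterexample.

p = 5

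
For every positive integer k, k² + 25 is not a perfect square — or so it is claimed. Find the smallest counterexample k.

k = 12

We need the least positive integer k for which k² + 25 is a perfect square.
The first 11 eligible values, up to k = 11, all satisfy the conclusion.
k = 12: 12² + 25 = 169 = 13², a perfect square.
So k = 12 is the smallest counterexample.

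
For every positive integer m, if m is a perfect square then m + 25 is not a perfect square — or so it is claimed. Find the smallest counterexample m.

m = 144

For m = 1, 4, 9, 16, …, 81, 100, 121 the conclusion holds.
m = 144: 144 = 12² and 144 + 25 = 169 = 13².
Hence m = 144 is a counterexample.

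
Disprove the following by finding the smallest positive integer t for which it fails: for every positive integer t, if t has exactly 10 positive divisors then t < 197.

t = 208

Check each positive integer t in order until t has exactly 10 positive divisors but the claim fails.
The first 5 eligible values, up to t = 176, all satisfy the conclusion.
t = 208: τ(208) = 10; 208 ≥ 197.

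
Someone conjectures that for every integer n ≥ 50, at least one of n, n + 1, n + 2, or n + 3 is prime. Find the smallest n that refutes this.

n = 50: 53 is prime.
n = 51: 53 is prime.
n = 52: 53 is prime.
n = 53: 53 is prime.
n = 54: 54 = 2 × 27; 55 = 5 × 11; 56 = 2 × 28; 57 = 3 × 19 — all composite.
So n = 54 is the smallest counterexample.

n = 54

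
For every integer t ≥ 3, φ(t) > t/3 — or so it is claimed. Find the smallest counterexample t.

t = 6

We need the least integer t ≥ 3 for which the claim fails.
t = 3: φ(3) = 2 and 3/3 = 1, so φ(3) > 3/3.
t = 4: φ(4) = 2 and 4/3 = 4/3, so φ(4) > 4/3.
t = 5: φ(5) = 4 and 5/3 = 5/3, so φ(5) > 5/3.
t = 6: φ(6) = 2 and 6/3 = 2, so φ(6) ≤ 6/3.
So t = 6 is the smallest counterexample.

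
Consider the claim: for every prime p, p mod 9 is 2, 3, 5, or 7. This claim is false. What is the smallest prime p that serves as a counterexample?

p = 13

We need the least prime p for which the claim fails.
The first 5 eligible values, up to p = 11, all satisfy the conclusion.
p = 13: 13 mod 9 = 4 — not in {2, 3, 5, 7}.
Hence p = 13 is a counterexample.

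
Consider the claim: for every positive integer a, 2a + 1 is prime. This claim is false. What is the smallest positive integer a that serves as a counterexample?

A counterexample is any positive integer a such that 2a + 1 is not prime; we check each in order.
a = 1: 2a + 1 = 3, prime.
a = 2: 2a + 1 = 5, prime.
a = 3: 2a + 1 = 7, prime.
a = 4: 2a + 1 = 9 = 3 × 3, composite.

a = 4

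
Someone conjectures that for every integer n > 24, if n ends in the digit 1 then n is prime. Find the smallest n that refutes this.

n = 51

Check each integer n > 24 in order until n ends in the digit 1 but n is not prime.
n = 31: 31 ends in 1 and is prime.
n = 41: 41 ends in 1 and is prime.
n = 51: 51 ends in 1; 51 = 3 × 17, composite.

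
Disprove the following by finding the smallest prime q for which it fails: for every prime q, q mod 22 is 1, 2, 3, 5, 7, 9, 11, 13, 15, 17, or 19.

q = 43

We need the least prime q for which the claim fails.
For q = 2, 3, 5, 7, …, 31, 37, 41 the conclusion holds.
q = 43: 43 mod 22 = 21 — not in {1, 2, 3, 5, 7, 9, 11, 13, 15, 17, 19}.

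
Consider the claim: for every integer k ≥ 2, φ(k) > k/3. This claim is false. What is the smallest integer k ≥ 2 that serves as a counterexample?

k = 6

The first 4 eligible values, up to k = 5, all satisfy the conclusion.
k = 6: φ(6) = 2 and 6/3 = 2, so φ(6) ≤ 6/3.
Thus k = 6 disproves the claim, and no smaller k works.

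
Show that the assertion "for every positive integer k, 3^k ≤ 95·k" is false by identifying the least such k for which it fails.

k = 6

Check each positive integer k in order until 3^k > 95·k.
The first 5 eligible values, up to k = 5, all satisfy the conclusion.
k = 6: 3^k = 729 and 95·k = 570, so 729 > 570.
Thus k = 6 disproves the claim, and no smaller k works.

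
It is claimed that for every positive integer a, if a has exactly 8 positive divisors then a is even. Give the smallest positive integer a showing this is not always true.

a = 105

For a = 24, 30, 40, 42, …, 88, 102, 104 the conclusion holds.
a = 105: divisors of 105: 1, 3, 5, 7, 15, 21, 35, 105; 105 is odd.
Hence a = 105 is a counterexample.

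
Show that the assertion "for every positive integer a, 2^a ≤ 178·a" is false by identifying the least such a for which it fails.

a = 11

We need the least positive integer a for which 2^a > 178·a.
The first 10 eligible values, up to a = 10, all satisfy the conclusion.
a = 11: 2^a = 2048 and 178·a = 1958, so 2048 > 1958.
Hence a = 11 is a counterexample.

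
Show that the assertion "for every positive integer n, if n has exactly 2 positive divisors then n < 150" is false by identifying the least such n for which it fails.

n = 151

For n = 2, 3, 5, 7, …, 137, 139, 149 the conclusion holds.
n = 151: τ(151) = 2; 151 ≥ 150.
Thus n = 151 disproves the claim, and no smaller n works.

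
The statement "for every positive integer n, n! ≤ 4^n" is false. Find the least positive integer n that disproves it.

n = 9

A counterexample is any positive integer n such that n! > 4^n; we check each in order.
n = 1: n! = 1 and 4^n = 4, so 1 ≤ 4.
n = 2: n! = 2 and 4^n = 16, so 2 ≤ 16.
n = 3: n! = 6 and 4^n = 64, so 6 ≤ 64.
n = 4: n! = 24 and 4^n = 256, so 24 ≤ 256.
n = 5: n! = 120 and 4^n = 1024, so 120 ≤ 1024.
n = 6: n! = 720 and 4^n = 4096, so 720 ≤ 4096.
n = 7: n! = 5040 and 4^n = 16384, so 5040 ≤ 16384.
n = 8: n! = 40320 and 4^n = 65536, so 40320 ≤ 65536.
n = 9: n! = 362880 and 4^n = 262144, so 362880 > 262144.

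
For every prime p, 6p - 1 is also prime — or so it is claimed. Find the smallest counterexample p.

p = 11

A counterexample is any prime p such that 6p - 1 is not prime; we check each in order.
For p = 2, 3, 5, 7 the conclusion holds.
p = 11: 6p - 1 = 65 = 5 × 13, not prime.
Thus p = 11 disproves the claim, and no smaller p works.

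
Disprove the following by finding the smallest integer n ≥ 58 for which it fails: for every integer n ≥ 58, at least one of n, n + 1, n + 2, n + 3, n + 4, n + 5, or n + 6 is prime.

We need the least integer n ≥ 58 for which n, n + 1, n + 2, n + 3, n + 4, n + 5, n + 6 are all composite.
For n = 58, 59, 60, 61, …, 87, 88, 89 the conclusion holds.
n = 90: 90 = 2 × 45; 91 = 7 × 13; 92 = 2 × 46; 93 = 3 × 31; 94 = 2 × 47; 95 = 5 × 19; 96 = 2 × 48 — all composite.
Hence n = 90 is a counterexample.

n = 90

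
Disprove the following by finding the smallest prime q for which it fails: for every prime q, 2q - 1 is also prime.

q = 5

We need the least prime q for which 2q - 1 is not prime.
For q = 2, 3 the conclusion holds.
q = 5: 2q - 1 = 9 = 3 × 3, not prime.
Hence q = 5 is a counterexample.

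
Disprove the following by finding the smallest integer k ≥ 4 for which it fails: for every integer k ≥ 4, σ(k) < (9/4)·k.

k = 12

A counterexample is any integer k ≥ 4 such that the claim fails; we check each in order.
k = 4: σ(4) = 7; 7 < 9.
k = 5: σ(5) = 6; 6 < 45/4.
k = 6: σ(6) = 12; 12 < 27/2.
k = 7: σ(7) = 8; 8 < 63/4.
k = 8: σ(8) = 15; 15 < 18.
k = 9: σ(9) = 13; 13 < 81/4.
k = 10: σ(10) = 18; 18 < 45/2.
k = 11: σ(11) = 12; 12 < 99/4.
k = 12: σ(12) = 28; 28 ≥ 27.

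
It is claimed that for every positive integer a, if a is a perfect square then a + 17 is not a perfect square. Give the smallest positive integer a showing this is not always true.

A counterexample is any positive integer a such that a is a perfect square but a + 17 is a perfect square; we check each in order.
For a = 1, 4, 9, 16, 25, 36, 49 the conclusion holds.
a = 64: 64 = 8² and 64 + 17 = 81 = 9².

a = 64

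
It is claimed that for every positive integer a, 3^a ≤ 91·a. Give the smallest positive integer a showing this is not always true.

For a = 1, 2, 3, 4, 5 the conclusion holds.
a = 6: 3^a = 729 and 91·a = 546, so 729 > 546.
So a = 6 is the smallest counterexample.

a = 6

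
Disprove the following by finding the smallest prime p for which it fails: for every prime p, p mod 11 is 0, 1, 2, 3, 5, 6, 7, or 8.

Check each prime p in order until the claim fails.
The first 10 eligible values, up to p = 29, all satisfy the conclusion.
p = 31: 31 mod 11 = 9 — not in {0, 1, 2, 3, 5, 6, 7, 8}.

p = 31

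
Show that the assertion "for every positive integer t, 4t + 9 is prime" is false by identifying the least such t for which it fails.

t = 1: 4t + 9 = 13, prime.
t = 2: 4t + 9 = 17, prime.
t = 3: 4t + 9 = 21 = 3 × 7, composite.

t = 3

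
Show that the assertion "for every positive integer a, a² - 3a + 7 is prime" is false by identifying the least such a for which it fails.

a = 6

Check each positive integer a in order until a² - 3a + 7 is not prime.
a = 1: a² - 3a + 7 = 5, prime.
a = 2: a² - 3a + 7 = 5, prime.
a = 3: a² - 3a + 7 = 7, prime.
a = 4: a² - 3a + 7 = 11, prime.
a = 5: a² - 3a + 7 = 17, prime.
a = 6: a² - 3a + 7 = 25 = 5 × 5, composite.
So a = 6 is the smallest counterexample.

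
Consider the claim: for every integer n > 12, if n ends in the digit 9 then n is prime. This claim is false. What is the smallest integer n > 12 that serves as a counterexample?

n = 39

Check each integer n > 12 in order until n ends in the digit 9 but n is not prime.
n = 19: 19 ends in 9 and is prime.
n = 29: 29 ends in 9 and is prime.
n = 39: 39 ends in 9; 39 = 3 × 13, composite.
Thus n = 39 disproves the claim, and no smaller n works.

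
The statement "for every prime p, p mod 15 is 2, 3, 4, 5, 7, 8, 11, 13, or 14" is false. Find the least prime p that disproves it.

A counterexample is any prime p such that the claim fails; we check each in order.
For p = 2, 3, 5, 7, 11, 13, 17, 19, 23, 29 the conclusion holds.
p = 31: 31 mod 15 = 1 — not in {2, 3, 4, 5, 7, 8, 11, 13, 14}.
Hence p = 31 is a counterexample.

p = 31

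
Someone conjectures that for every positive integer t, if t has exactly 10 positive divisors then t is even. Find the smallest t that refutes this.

t = 405

The first 9 eligible values, up to t = 368, all satisfy the conclusion.
t = 405: divisors of 405: 10 divisors; 405 is odd.
Hence t = 405 is a counterexample.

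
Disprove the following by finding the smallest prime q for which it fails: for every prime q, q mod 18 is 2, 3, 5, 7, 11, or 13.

q = 17

A counterexample is any prime q such that the claim fails; we check each in order.
The first 6 eligible values, up to q = 13, all satisfy the conclusion.
q = 17: 17 mod 18 = 17 — not in {2, 3, 5, 7, 11, 13}.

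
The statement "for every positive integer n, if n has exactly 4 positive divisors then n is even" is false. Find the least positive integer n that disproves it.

n = 15

A counterexample is any positive integer n such that n has exactly 4 positive divisors but n is odd; we check each in order.
n = 6: divisors of 6: 1, 2, 3, 6; 6 is even.
n = 8: divisors of 8: 1, 2, 4, 8; 8 is even.
n = 10: divisors of 10: 1, 2, 5, 10; 10 is even.
n = 14: divisors of 14: 1, 2, 7, 14; 14 is even.
n = 15: divisors of 15: 1, 3, 5, 15; 15 is odd.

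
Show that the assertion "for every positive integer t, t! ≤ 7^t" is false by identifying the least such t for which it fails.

A counterexample is any positive integer t such that t! > 7^t; we check each in order.
For t = 1, 2, 3, 4, …, 14, 15, 16 the conclusion holds.
t = 17: t! = 355687428096000 and 7^t = 232630513987207, so 355687428096000 > 232630513987207.

t = 17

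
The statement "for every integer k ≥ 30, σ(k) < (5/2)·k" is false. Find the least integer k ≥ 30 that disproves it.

A counterexample is any integer k ≥ 30 such that the claim fails; we check each in order.
The first 6 eligible values, up to k = 35, all satisfy the conclusion.
k = 36: σ(36) = 91; 91 ≥ 90.

k = 36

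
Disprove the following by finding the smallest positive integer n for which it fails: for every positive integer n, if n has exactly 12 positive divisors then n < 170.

The first 12 eligible values, up to n = 160, all satisfy the conclusion.
n = 198: τ(198) = 12; 198 ≥ 170.

n = 198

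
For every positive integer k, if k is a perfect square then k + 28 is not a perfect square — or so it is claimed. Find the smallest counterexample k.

k = 36

k = 1: 1 + 28 = 29, not a perfect square.
k = 4: 4 + 28 = 32, not a perfect square.
k = 9: 9 + 28 = 37, not a perfect square.
k = 16: 16 + 28 = 44, not a perfect square.
k = 25: 25 + 28 = 53, not a perfect square.
k = 36: 36 = 6² and 36 + 28 = 64 = 8².
So k = 36 is the smallest counterexample.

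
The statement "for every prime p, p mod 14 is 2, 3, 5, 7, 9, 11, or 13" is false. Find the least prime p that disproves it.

The first 9 eligible values, up to p = 23, all satisfy the conclusion.
p = 29: 29 mod 14 = 1 — not in {2, 3, 5, 7, 9, 11, 13}.
So p = 29 is the smallest counterexample.

p = 29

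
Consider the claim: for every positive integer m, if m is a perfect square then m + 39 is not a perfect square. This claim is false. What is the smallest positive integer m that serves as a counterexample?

m = 25

Check each positive integer m in order until m is a perfect square but m + 39 is a perfect square.
The first 4 eligible values, up to m = 16, all satisfy the conclusion.
m = 25: 25 = 5² and 25 + 39 = 64 = 8².
Hence m = 25 is a counterexample.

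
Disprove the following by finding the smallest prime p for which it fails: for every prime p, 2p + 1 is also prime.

p = 7

We need the least prime p for which 2p + 1 is not prime.
p = 2: 2p + 1 = 5, prime.
p = 3: 2p + 1 = 7, prime.
p = 5: 2p + 1 = 11, prime.
p = 7: 2p + 1 = 15 = 3 × 5, not prime.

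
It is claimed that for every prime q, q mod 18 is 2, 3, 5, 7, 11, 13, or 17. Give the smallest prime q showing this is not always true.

Check each prime q in order until the claim fails.
For q = 2, 3, 5, 7, 11, 13, 17 the conclusion holds.
q = 19: 19 mod 18 = 1 — not in {2, 3, 5, 7, 11, 13, 17}.
So q = 19 is the smallest counterexample.

q = 19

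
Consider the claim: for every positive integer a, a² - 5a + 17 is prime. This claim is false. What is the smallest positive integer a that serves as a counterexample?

Check each positive integer a in order until a² - 5a + 17 is not prime.
For a = 1, 2, 3, 4, …, 10, 11, 12 the conclusion holds.
a = 13: a² - 5a + 17 = 121 = 11 × 11, composite.
So a = 13 is the smallest counterexample.

a = 13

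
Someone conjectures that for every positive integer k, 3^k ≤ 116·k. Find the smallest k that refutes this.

k = 6

Check each positive integer k in order until 3^k > 116·k.
For k = 1, 2, 3, 4, 5 the conclusion holds.
k = 6: 3^k = 729 and 116·k = 696, so 729 > 696.
So k = 6 is the smallest counterexample.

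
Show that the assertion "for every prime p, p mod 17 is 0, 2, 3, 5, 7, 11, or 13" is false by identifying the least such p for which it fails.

Check each prime p in order until the claim fails.
For p = 2, 3, 5, 7, 11, 13, 17, 19 the conclusion holds.
p = 23: 23 mod 17 = 6 — not in {0, 2, 3, 5, 7, 11, 13}.

p = 23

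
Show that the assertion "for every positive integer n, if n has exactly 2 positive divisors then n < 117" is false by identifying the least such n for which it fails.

n = 127

The first 30 eligible values, up to n = 113, all satisfy the conclusion.
n = 127: τ(127) = 2; 127 ≥ 117.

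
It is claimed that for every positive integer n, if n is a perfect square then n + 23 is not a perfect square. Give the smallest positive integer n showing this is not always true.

We need the least positive integer n for which n is a perfect square but n + 23 is a perfect square.
For n = 1, 4, 9, 16, 25, 36, 49, 64, 81, 100 the conclusion holds.
n = 121: 121 = 11² and 121 + 23 = 144 = 12².
So n = 121 is the smallest counterexample.

n = 121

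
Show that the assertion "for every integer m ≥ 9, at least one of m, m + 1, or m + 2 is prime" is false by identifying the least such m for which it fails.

For m = 9, 10, 11, 12, 13 the conclusion holds.
m = 14: 14 = 2 × 7; 15 = 3 × 5; 16 = 2 × 8 — all composite.

m = 14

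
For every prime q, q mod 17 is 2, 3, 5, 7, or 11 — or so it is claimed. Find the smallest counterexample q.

A counterexample is any prime q such that the claim fails; we check each in order.
q = 2: 2 mod 17 = 2.
q = 3: 3 mod 17 = 3.
q = 5: 5 mod 17 = 5.
q = 7: 7 mod 17 = 7.
q = 11: 11 mod 17 = 11.
q = 13: 13 mod 17 = 13 — not in {2, 3, 5, 7, 11}.
So q = 13 is the smallest counterexample.

q = 13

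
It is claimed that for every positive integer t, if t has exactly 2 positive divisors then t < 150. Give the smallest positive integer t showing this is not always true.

t = 151

A counterexample is any positive integer t such that t has exactly 2 positive divisors but the claim fails; we check each in order.
For t = 2, 3, 5, 7, …, 137, 139, 149 the conclusion holds.
t = 151: τ(151) = 2; 151 ≥ 150.
Thus t = 151 disproves the claim, and no smaller t works.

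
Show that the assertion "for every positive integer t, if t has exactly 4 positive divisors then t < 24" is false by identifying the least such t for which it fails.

Check each positive integer t in order until t has exactly 4 positive divisors but the claim fails.
For t = 6, 8, 10, 14, 15, 21, 22 the conclusion holds.
t = 26: τ(26) = 4; 26 ≥ 24.

t = 26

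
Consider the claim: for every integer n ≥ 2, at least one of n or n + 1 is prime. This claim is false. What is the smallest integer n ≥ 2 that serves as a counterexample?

n = 8

Check each integer n ≥ 2 in order until n, n + 1 are both composite.
n = 2: 2 is prime.
n = 3: 3 is prime.
n = 4: 5 is prime.
n = 5: 5 is prime.
n = 6: 7 is prime.
n = 7: 7 is prime.
n = 8: 8 = 2 × 4; 9 = 3 × 3 — both composite.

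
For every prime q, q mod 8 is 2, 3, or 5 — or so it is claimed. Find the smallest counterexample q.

A counterexample is any prime q such that the claim fails; we check each in order.
q = 2: 2 mod 8 = 2.
q = 3: 3 mod 8 = 3.
q = 5: 5 mod 8 = 5.
q = 7: 7 mod 8 = 7 — not in {2, 3, 5}.
So q = 7 is the smallest counterexample.

q = 7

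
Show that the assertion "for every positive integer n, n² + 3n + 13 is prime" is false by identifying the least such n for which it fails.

n = 9

The first 8 eligible values, up to n = 8, all satisfy the conclusion.
n = 9: n² + 3n + 13 = 121 = 11 × 11, composite.
So n = 9 is the smallest counterexample.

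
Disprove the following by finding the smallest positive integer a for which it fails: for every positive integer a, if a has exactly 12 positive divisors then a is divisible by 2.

Check each positive integer a in order until a has exactly 12 positive divisors but a is not divisible by 2.
The first 24 eligible values, up to a = 308, all satisfy the conclusion.
a = 315: τ(315) = 12; 315 mod 2 = 1.

a = 315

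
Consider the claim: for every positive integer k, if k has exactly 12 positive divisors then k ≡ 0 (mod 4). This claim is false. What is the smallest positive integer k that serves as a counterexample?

k = 90

A counterexample is any positive integer k such that k has exactly 12 positive divisors but the claim fails; we check each in order.
k = 60: τ(60) = 12; 60 ≡ 0 (mod 4).
k = 72: τ(72) = 12; 72 ≡ 0 (mod 4).
k = 84: τ(84) = 12; 84 ≡ 0 (mod 4).
k = 90: τ(90) = 12; 90 ≡ 2 (mod 4).
Thus k = 90 disproves the claim, and no smaller k works.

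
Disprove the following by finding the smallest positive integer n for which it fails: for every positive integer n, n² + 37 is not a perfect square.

n = 18

We need the least positive integer n for which n² + 37 is a perfect square.
The first 17 eligible values, up to n = 17, all satisfy the conclusion.
n = 18: 18² + 37 = 361 = 19², a perfect square.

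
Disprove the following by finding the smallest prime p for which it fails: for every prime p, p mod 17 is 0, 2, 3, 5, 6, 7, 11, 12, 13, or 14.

p = 43

The first 13 eligible values, up to p = 41, all satisfy the conclusion.
p = 43: 43 mod 17 = 9 — not in {0, 2, 3, 5, 6, 7, 11, 12, 13, 14}.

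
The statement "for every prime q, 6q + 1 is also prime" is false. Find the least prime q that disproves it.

A counterexample is any prime q such that 6q + 1 is not prime; we check each in order.
For q = 2, 3, 5, 7, 11, 13, 17 the conclusion holds.
q = 19: 6q + 1 = 115 = 5 × 23, not prime.

q = 19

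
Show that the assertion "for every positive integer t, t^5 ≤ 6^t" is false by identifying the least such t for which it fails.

We need the least positive integer t for which t^5 > 6^t.
t = 1: t^5 = 1 and 6^t = 6, so 1 ≤ 6.
t = 2: t^5 = 32 and 6^t = 36, so 32 ≤ 36.
t = 3: t^5 = 243 and 6^t = 216, so 243 > 216.

t = 3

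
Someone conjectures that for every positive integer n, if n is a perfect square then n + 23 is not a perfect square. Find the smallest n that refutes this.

The first 10 eligible values, up to n = 100, all satisfy the conclusion.
n = 121: 121 = 11² and 121 + 23 = 144 = 12².

n = 121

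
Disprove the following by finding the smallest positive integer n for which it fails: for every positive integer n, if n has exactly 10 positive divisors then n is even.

n = 405

For n = 48, 80, 112, 162, 176, 208, 272, 304, 368 the conclusion holds.
n = 405: divisors of 405: 10 divisors; 405 is odd.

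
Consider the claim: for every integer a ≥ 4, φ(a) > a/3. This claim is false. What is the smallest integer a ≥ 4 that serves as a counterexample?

a = 4: φ(4) = 2 and 4/3 = 4/3, so φ(4) > 4/3.
a = 5: φ(5) = 4 and 5/3 = 5/3, so φ(5) > 5/3.
a = 6: φ(6) = 2 and 6/3 = 2, so φ(6) ≤ 6/3.

a = 6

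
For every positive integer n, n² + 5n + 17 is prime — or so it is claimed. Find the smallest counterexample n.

n = 8

We need the least positive integer n for which n² + 5n + 17 is not prime.
The first 7 eligible values, up to n = 7, all satisfy the conclusion.
n = 8: n² + 5n + 17 = 121 = 11 × 11, composite.
So n = 8 is the smallest counterexample.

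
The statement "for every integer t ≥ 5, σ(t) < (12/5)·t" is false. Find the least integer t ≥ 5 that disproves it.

For t = 5, 6, 7, 8, …, 21, 22, 23 the conclusion holds.
t = 24: σ(24) = 60; 60 ≥ 288/5.
Thus t = 24 disproves the claim, and no smaller t works.

t = 24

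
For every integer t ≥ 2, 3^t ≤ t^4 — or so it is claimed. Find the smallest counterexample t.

t = 8

t = 2: 3^t = 9 and t^4 = 16, so 9 ≤ 16.
t = 3: 3^t = 27 and t^4 = 81, so 27 ≤ 81.
t = 4: 3^t = 81 and t^4 = 256, so 81 ≤ 256.
t = 5: 3^t = 243 and t^4 = 625, so 243 ≤ 625.
t = 6: 3^t = 729 and t^4 = 1296, so 729 ≤ 1296.
t = 7: 3^t = 2187 and t^4 = 2401, so 2187 ≤ 2401.
t = 8: 3^t = 6561 and t^4 = 4096, so 6561 > 4096.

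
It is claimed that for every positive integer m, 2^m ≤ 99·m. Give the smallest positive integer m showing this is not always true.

m = 10

Check each positive integer m in order until 2^m > 99·m.
The first 9 eligible values, up to m = 9, all satisfy the conclusion.
m = 10: 2^m = 1024 and 99·m = 990, so 1024 > 990.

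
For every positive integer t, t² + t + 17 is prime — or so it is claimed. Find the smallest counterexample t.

t = 16

Check each positive integer t in order until t² + t + 17 is not prime.
For t = 1, 2, 3, 4, …, 13, 14, 15 the conclusion holds.
t = 16: t² + t + 17 = 289 = 17 × 17, composite.
Thus t = 16 disproves the claim, and no smaller t works.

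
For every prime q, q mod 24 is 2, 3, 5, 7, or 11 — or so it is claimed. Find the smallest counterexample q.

A counterexample is any prime q such that the claim fails; we check each in order.
The first 5 eligible values, up to q = 11, all satisfy the conclusion.
q = 13: 13 mod 24 = 13 — not in {2, 3, 5, 7, 11}.
Hence q = 13 is a counterexample.

q = 13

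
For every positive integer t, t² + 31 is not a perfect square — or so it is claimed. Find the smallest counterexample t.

We need the least positive integer t for which t² + 31 is a perfect square.
For t = 1, 2, 3, 4, …, 12, 13, 14 the conclusion holds.
t = 15: 15² + 31 = 256 = 16², a perfect square.

t = 15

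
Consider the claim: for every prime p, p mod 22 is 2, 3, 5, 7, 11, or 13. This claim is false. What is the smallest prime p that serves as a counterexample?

p = 17

We need the least prime p for which the claim fails.
p = 2: 2 mod 22 = 2.
p = 3: 3 mod 22 = 3.
p = 5: 5 mod 22 = 5.
p = 7: 7 mod 22 = 7.
p = 11: 11 mod 22 = 11.
p = 13: 13 mod 22 = 13.
p = 17: 17 mod 22 = 17 — not in {2, 3, 5, 7, 11, 13}.
Hence p = 17 is a counterexample.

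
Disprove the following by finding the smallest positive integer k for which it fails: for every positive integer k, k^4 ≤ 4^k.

k = 1: k^4 = 1 and 4^k = 4, so 1 ≤ 4.
k = 2: k^4 = 16 and 4^k = 16, so 16 ≤ 16.
k = 3: k^4 = 81 and 4^k = 64, so 81 > 64.

k = 3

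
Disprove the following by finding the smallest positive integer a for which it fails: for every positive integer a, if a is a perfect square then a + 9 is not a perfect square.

a = 16

Check each positive integer a in order until a is a perfect square but a + 9 is a perfect square.
a = 1: 1 + 9 = 10, not a perfect square.
a = 4: 4 + 9 = 13, not a perfect square.
a = 9: 9 + 9 = 18, not a perfect square.
a = 16: 16 = 4² and 16 + 9 = 25 = 5².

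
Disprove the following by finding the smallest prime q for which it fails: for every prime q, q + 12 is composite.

q = 5

For q = 2, 3 the conclusion holds.
q = 5: q + 12 = 17, prime — not composite.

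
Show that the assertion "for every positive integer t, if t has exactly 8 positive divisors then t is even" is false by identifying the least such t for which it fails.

We need the least positive integer t for which t has exactly 8 positive divisors but t is odd.
For t = 24, 30, 40, 42, …, 88, 102, 104 the conclusion holds.
t = 105: divisors of 105: 1, 3, 5, 7, 15, 21, 35, 105; 105 is odd.

t = 105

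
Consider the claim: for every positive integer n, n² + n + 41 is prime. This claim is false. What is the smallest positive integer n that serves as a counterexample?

n = 40

A counterexample is any positive integer n such that n² + n + 41 is not prime; we check each in order.
The first 39 eligible values, up to n = 39, all satisfy the conclusion.
n = 40: n² + n + 41 = 1681 = 41 × 41, composite.
Thus n = 40 disproves the claim, and no smaller n works.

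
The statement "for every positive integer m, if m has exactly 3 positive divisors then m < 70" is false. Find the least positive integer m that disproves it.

A counterexample is any positive integer m such that m has exactly 3 positive divisors but the claim fails; we check each in order.
m = 4: τ(4) = 3; 4 < 70.
m = 9: τ(9) = 3; 9 < 70.
m = 25: τ(25) = 3; 25 < 70.
m = 49: τ(49) = 3; 49 < 70.
m = 121: τ(121) = 3; 121 ≥ 70.

m = 121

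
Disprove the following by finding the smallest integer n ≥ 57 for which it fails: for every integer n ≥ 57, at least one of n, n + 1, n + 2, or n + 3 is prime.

Check each integer n ≥ 57 in order until n, n + 1, n + 2, n + 3 are all composite.
n = 57: 59 is prime.
n = 58: 59 is prime.
n = 59: 59 is prime.
n = 60: 61 is prime.
n = 61: 61 is prime.
n = 62: 62 = 2 × 31; 63 = 3 × 21; 64 = 2 × 32; 65 = 5 × 13 — all composite.

n = 62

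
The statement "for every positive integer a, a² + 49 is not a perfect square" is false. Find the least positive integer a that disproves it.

a = 24

A counterexample is any positive integer a such that a² + 49 is a perfect square; we check each in order.
The first 23 eligible values, up to a = 23, all satisfy the conclusion.
a = 24: 24² + 49 = 625 = 25², a perfect square.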